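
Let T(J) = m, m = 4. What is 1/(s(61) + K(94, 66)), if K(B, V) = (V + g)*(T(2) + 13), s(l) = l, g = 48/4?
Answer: 1/1387 ≈ 0.00072098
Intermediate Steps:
g = 12 (g = 48*(¼) = 12)
T(J) = 4
K(B, V) = 204 + 17*V (K(B, V) = (V + 12)*(4 + 13) = (12 + V)*17 = 204 + 17*V)
1/(s(61) + K(94, 66)) = 1/(61 + (204 + 17*66)) = 1/(61 + (204 + 1122)) = 1/(61 + 1326) = 1/1387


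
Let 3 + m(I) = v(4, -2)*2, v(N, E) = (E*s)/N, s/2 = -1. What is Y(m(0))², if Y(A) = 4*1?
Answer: 16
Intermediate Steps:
s = -2 (s = 2*(-1) = -2)
v(N, E) = -2*E/N (v(N, E) = (E*(-2))/N = (-2*E)/N = -2*E/N)
m(I) = -1 (m(I) = -3 - 2*(-2)/4*2 = -3 - 2*(-2)*¼*2 = -3 + 1*2 = -3 + 2 = -1)
Y(A) = 4
Y(m(0))² = 4² = 16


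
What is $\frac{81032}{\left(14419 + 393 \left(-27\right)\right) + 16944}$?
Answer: $\frac{10129}{2594} \approx 3.9048$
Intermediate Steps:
$\frac{81032}{\left(14419 + 393 \left(-27\right)\right) + 16944} = \frac{81032}{\left(14419 - 10611\right) + 16944} = \frac{81032}{3808 + 16944} = \frac{81032}{20752} = 81032 \cdot \frac{1}{20752} = \frac{10129}{2594}$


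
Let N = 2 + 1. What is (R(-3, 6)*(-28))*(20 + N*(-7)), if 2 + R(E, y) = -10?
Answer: -336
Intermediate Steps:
R(E, y) = -12 (R(E, y) = -2 - 10 = -12)
N = 3
(R(-3, 6)*(-28))*(20 + N*(-7)) = (-12*(-28))*(20 + 3*(-7)) = 336*(20 - 21) = 336*(-1) = -336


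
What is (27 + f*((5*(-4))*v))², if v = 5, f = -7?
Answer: 528529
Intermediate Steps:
(27 + f*((5*(-4))*v))² = (27 - 7*5*(-4)*5)² = (27 - (-140)*5)² = (27 - 7*(-100))² = (27 + 700)² = 727² = 528529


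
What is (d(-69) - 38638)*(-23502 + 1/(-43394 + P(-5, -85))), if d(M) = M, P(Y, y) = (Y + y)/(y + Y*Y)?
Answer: 78947612833904/86785 ≈ 9.0969e+8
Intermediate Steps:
P(Y, y) = (Y + y)/(y + Y²)
(d(-69) - 38638)*(-23502 + 1/(-43394 + P(-5, -85))) = (-69 - 38638)*(-23502 + 1/(-43394 + (-5 - 85)/(-85 + (-5)²))) = -38707*(-23502 + 1/(-43394 - 90/(-85 + 25))) = -38707*(-23502 + 1/(-43394 - 90/(-60))) = -38707*(-23502 + 1/(-43394 - 1/60*(-90))) = -38707*(-23502 + 1/(-43394 + 3/2)) = -38707*(-23502 + 1/(-86785/2)) = -38707*(-23502 - 2/86785) = -38707*(-2039621072/86785) = 78947612833904/86785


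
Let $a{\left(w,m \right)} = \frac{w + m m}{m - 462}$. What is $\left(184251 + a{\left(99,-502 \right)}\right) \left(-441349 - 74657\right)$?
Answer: $- \frac{45760924235583}{482} \approx -9.494 \cdot 10^{10}$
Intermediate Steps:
$a{\left(w,m \right)} = \frac{w + m^{2}}{-462 + m}$
$\left(184251 + a{\left(99,-502 \right)}\right) \left(-441349 - 74657\right) = \left(184251 + \frac{99 + \left(-502\right)^{2}}{-462 - 502}\right) \left(-441349 - 74657\right) = \left(184251 + \frac{99 + 252004}{-964}\right) \left(-516006\right) = \left(184251 - \frac{252103}{964}\right) \left(-516006\right) = \frac{177365861}{964} \left(-516006\right) = - \frac{45760924235583}{482}$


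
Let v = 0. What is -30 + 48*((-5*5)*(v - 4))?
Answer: 4770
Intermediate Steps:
-30 + 48*((-5*5)*(v - 4)) = -30 + 48*((-5*5)*(0 - 4)) = -30 + 48*(-25*(-4)) = -30 + 48*100 = -30 + 4800 = 4770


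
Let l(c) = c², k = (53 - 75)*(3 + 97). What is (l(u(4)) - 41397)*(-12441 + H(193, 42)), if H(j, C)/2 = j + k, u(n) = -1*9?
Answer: 679854780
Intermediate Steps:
u(n) = -9
k = -2200 (k = -22*100 = -2200)
H(j, C) = -4400 + 2*j (H(j, C) = 2*(j - 2200) = 2*(-2200 + j) = -4400 + 2*j)
(l(u(4)) - 41397)*(-12441 + H(193, 42)) = ((-9)² - 41397)*(-12441 + (-4400 + 2*193)) = (81 - 41397)*(-12441 + (-4400 + 386)) = -41316*(-12441 - 4014) = -41316*(-16455) = 679854780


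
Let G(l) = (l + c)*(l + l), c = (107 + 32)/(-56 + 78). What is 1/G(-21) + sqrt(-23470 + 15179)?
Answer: 11/6783 + I*sqrt(8291) ≈ 0.0016217 + 91.055*I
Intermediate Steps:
c = 139/22 ≈ 6.3182
G(l) = 2*l*(139/22 + l) (G(l) = (l + 139/22)*(l + l) = (139/22 + l)*(2*l) = 2*l*(139/22 + l))
1/G(-21) + sqrt(-23470 + 15179) = 1/((1/11)*(-21)*(139 + 22*(-21))) + sqrt(-23470 + 15179) = 1/((1/11)*(-21)*(139 - 462)) + sqrt(-8291) = 1/((1/11)*(-21)*(-323)) + I*sqrt(8291) = 1/(6783/11) + I*sqrt(8291) = 11/6783 + I*sqrt(8291)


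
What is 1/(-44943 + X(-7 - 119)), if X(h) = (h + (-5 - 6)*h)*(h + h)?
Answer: -1/362463 ≈ -2.7589e-6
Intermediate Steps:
X(h) = -20*h² (X(h) = (h - 11*h)*(2*h) = (-10*h)*(2*h) = -20*h²)
1/(-44943 + X(-7 - 119)) = 1/(-44943 - 20*(-7 - 119)²) = 1/(-44943 - 20*(-126)²) = 1/(-44943 - 20*15876) = 1/(-44943 - 317520) = 1/(-362463) = -1/362463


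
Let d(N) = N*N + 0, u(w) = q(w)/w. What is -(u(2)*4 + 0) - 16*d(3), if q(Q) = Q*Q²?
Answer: -160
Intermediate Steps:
q(Q) = Q³
u(w) = w² (u(w) = w³/w = w²)
d(N) = N² (d(N) = N² + 0 = N²)
-(u(2)*4 + 0) - 16*d(3) = -(2²*4 + 0) - 16*3² = -(4*4 + 0) - 16*9 = -(16 + 0) - 144 = -1*16 - 144 = -16 - 144 = -160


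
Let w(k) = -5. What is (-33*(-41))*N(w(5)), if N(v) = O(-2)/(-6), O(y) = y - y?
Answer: 0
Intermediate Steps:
O(y) = 0
N(v) = 0 (N(v) = 0/(-6) = 0*(-1/6) = 0)
(-33*(-41))*N(w(5)) = -33*(-41)*0 = 1353*0 = 0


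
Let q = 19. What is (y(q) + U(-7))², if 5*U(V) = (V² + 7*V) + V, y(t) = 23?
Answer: 11664/25 ≈ 466.56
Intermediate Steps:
U(V) = V²/5 + 8*V/5 (U(V) = ((V² + 7*V) + V)/5 = (V² + 8*V)/5 = V²/5 + 8*V/5)
(y(q) + U(-7))² = (23 + (⅕)*(-7)*(8 - 7))² = (23 + (⅕)*(-7)*1)² = (23 - 7/5)² = (108/5)² = 11664/25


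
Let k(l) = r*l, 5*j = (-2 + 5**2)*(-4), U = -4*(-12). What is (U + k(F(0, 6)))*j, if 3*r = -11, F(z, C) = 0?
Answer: -4416/5 ≈ -883.20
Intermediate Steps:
U = 48
r = -11/3 (r = (1/3)*(-11) = -11/3 ≈ -3.6667)
j = -92/5 (j = ((-2 + 5**2)*(-4))/5 = ((-2 + 25)*(-4))/5 = (23*(-4))/5 = (1/5)*(-92) = -92/5 ≈ -18.400)
k(l) = -11*l/3
(U + k(F(0, 6)))*j = (48 - 11/3*0)*(-92/5) = (48 + 0)*(-92/5) = 48*(-92/5) = -4416/5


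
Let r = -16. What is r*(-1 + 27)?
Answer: -416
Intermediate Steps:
r*(-1 + 27) = -16*(-1 + 27) = -16*26 = -416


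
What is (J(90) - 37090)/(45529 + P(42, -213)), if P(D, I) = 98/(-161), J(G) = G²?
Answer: -666770/1047153 ≈ -0.63675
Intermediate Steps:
P(D, I) = -14/23 (P(D, I) = 98*(-1/161) = -14/23)
(J(90) - 37090)/(45529 + P(42, -213)) = (90² - 37090)/(45529 - 14/23) = (8100 - 37090)/(1047153/23) = -28990*23/1047153 = -666770/1047153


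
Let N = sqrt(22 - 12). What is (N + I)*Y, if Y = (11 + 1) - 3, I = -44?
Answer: -396 + 9*sqrt(10) ≈ -367.54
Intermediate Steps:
N = sqrt(10) ≈ 3.1623
Y = 9 (Y = 12 - 3 = 9)
(N + I)*Y = (sqrt(10) - 44)*9 = (-44 + sqrt(10))*9 = -396 + 9*sqrt(10)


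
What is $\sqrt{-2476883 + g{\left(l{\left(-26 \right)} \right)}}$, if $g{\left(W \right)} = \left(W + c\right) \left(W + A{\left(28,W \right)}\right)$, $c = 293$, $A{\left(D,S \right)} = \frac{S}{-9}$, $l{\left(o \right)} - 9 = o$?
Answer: $\frac{i \sqrt{22329483}}{3} \approx 1575.1 i$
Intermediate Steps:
$l{\left(o \right)} = 9 + o$
$A{\left(D,S \right)} = - \frac{S}{9}$ ($A{\left(D,S \right)} = S \left(- \frac{1}{9}\right) = - \frac{S}{9}$)
$g{\left(W \right)} = \frac{8 W \left(293 + W\right)}{9}$ ($g{\left(W \right)} = \left(W + 293\right) \left(W - \frac{W}{9}\right) = \left(293 + W\right) \frac{8 W}{9} = \frac{8 W \left(293 + W\right)}{9}$)
$\sqrt{-2476883 + g{\left(l{\left(-26 \right)} \right)}} = \sqrt{-2476883 + \frac{8 \left(9 - 26\right) \left(293 + \left(9 - 26\right)\right)}{9}} = \sqrt{-2476883 + \frac{8}{9} \left(-17\right) \left(293 - 17\right)} = \sqrt{-2476883 + \frac{8}{9} \left(-17\right) 276} = \sqrt{-2476883 - \frac{12512}{3}} = \sqrt{- \frac{7443161}{3}} = \frac{i \sqrt{22329483}}{3}$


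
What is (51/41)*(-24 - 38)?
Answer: -3162/41 ≈ -77.122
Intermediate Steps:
(51/41)*(-24 - 38) = (51*(1/41))*(-62) = (51/41)*(-62) = -3162/41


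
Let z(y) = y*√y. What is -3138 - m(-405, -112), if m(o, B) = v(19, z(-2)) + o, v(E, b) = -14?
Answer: -2719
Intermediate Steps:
z(y) = y^(3/2)
m(o, B) = -14 + o
-3138 - m(-405, -112) = -3138 - (-14 - 405) = -3138 - 1*(-419) = -3138 + 419 = -2719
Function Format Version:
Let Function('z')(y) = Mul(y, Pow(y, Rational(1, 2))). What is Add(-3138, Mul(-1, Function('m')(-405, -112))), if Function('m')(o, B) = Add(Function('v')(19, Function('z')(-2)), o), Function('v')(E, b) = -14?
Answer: -2719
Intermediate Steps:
Function('z')(y) = Pow(y, Rational(3, 2))
Function('m')(o, B) = Add(-14, o)
Add(-3138, Mul(-1, Function('m')(-405, -112))) = Add(-3138, Mul(-1, Add(-14, -405))) = Add(-3138, Mul(-1, -419)) = Add(-3138, 419) = -2719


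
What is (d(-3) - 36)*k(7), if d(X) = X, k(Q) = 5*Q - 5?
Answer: -1170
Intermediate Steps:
k(Q) = -5 + 5*Q
(d(-3) - 36)*k(7) = (-3 - 36)*(-5 + 5*7) = -39*(-5 + 35) = -39*30 = -1170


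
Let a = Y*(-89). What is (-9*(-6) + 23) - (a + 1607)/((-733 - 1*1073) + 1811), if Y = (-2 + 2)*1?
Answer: -1222/5 ≈ -244.40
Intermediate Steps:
Y = 0 (Y = 0*1 = 0)
a = 0 (a = 0*(-89) = 0)
(-9*(-6) + 23) - (a + 1607)/((-733 - 1*1073) + 1811) = (-9*(-6) + 23) - (0 + 1607)/((-733 - 1*1073) + 1811) = (54 + 23) - 1607/((-733 - 1073) + 1811) = 77 - 1607/(-1806 + 1811) = 77 - 1607/5 = -1222/5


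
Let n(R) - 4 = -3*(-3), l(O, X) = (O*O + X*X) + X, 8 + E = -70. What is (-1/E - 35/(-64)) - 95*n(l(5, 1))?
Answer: -3081163/2496 ≈ -1234.4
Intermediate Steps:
E = -78 (E = -8 - 70 = -78)
l(O, X) = X + O**2 + X**2 (l(O, X) = (O**2 + X**2) + X = X + O**2 + X**2)
n(R) = 13 (n(R) = 4 - 3*(-3) = 4 + 9 = 13)
(-1/E - 35/(-64)) - 95*n(l(5, 1)) = (-1/(-78) - 35/(-64)) - 95*13 = (-1*(-1/78) - 35*(-1/64)) - 1235 = (1/78 + 35/64) - 1235 = 1397/2496 - 1235 = -3081163/2496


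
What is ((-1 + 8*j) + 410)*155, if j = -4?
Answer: 58435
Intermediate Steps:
((-1 + 8*j) + 410)*155 = ((-1 + 8*(-4)) + 410)*155 = ((-1 - 32) + 410)*155 = (-33 + 410)*155 = 377*155 = 58435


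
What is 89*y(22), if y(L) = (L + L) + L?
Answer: 5874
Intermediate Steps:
y(L) = 3*L (y(L) = 2*L + L = 3*L)
89*y(22) = 89*(3*22) = 89*66 = 5874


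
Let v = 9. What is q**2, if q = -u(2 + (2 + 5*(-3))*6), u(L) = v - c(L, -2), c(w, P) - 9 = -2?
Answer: 4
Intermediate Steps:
c(w, P) = 7 (c(w, P) = 9 - 2 = 7)
u(L) = 2 (u(L) = 9 - 1*7 = 9 - 7 = 2)
q = -2 (q = -1*2 = -2)
q**2 = (-2)**2 = 4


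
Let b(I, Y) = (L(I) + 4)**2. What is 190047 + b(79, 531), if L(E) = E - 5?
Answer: 196131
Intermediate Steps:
L(E) = -5 + E
b(I, Y) = (-1 + I)**2 (b(I, Y) = ((-5 + I) + 4)**2 = (-1 + I)**2)
190047 + b(79, 531) = 190047 + (-1 + 79)**2 = 190047 + 78**2 = 190047 + 6084 = 196131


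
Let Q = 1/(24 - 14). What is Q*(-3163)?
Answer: -3163/10 ≈ -316.30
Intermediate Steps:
Q = ⅒ (Q = 1/10 = ⅒ ≈ 0.10000)
Q*(-3163) = (⅒)*(-3163) = -3163/10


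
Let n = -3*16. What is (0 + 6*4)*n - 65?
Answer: -1217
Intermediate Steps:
n = -48
(0 + 6*4)*n - 65 = (0 + 6*4)*(-48) - 65 = (0 + 24)*(-48) - 65 = 24*(-48) - 65 = -1152 - 65 = -1217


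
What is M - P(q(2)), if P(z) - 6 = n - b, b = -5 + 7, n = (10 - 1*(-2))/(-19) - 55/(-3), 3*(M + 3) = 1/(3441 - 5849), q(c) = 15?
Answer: -1130161/45752 ≈ -24.702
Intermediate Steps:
M = -21673/7224 (M = -3 + 1/(3*(3441 - 5849)) = -3 + (1/3)/(-2408) = -3 + (1/3)*(-1/2408) = -3 - 1/7224 = -21673/7224 ≈ -3.0001)
n = 1009/57 (n = (10 + 2)*(-1/19) - 55*(-1/3) = 12*(-1/19) + 55/3 = -12/19 + 55/3 = 1009/57 ≈ 17.702)
b = 2
P(z) = 1237/57 (P(z) = 6 + (1009/57 - 1*2) = 6 + (1009/57 - 2) = 6 + 895/57 = 1237/57)
M - P(q(2)) = -21673/7224 - 1*1237/57 = -21673/7224 - 1237/57 = -1130161/45752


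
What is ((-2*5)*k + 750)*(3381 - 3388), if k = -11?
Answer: -6020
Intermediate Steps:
((-2*5)*k + 750)*(3381 - 3388) = (-2*5*(-11) + 750)*(3381 - 3388) = (-10*(-11) + 750)*(-7) = (110 + 750)*(-7) = 860*(-7) = -6020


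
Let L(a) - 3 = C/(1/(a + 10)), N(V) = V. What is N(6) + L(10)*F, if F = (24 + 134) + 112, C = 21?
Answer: 114216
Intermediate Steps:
F = 270 (F = 158 + 112 = 270)
L(a) = 213 + 21*a (L(a) = 3 + 21/(1/(a + 10)) = 3 + 21/(1/(10 + a)) = 3 + 21*(10 + a) = 3 + (210 + 21*a) = 213 + 21*a)
N(6) + L(10)*F = 6 + (213 + 21*10)*270 = 6 + (213 + 210)*270 = 6 + 423*270 = 6 + 114210 = 114216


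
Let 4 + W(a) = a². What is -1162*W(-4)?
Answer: -13944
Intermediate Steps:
W(a) = -4 + a²
-1162*W(-4) = -1162*(-4 + (-4)²) = -1162*(-4 + 16) = -1162*12 = -13944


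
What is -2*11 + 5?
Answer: -17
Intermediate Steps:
-2*11 + 5 = -22 + 5 = -17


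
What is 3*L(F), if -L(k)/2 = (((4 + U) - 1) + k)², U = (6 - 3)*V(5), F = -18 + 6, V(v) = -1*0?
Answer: -486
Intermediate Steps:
V(v) = 0
F = -12
U = 0 (U = (6 - 3)*0 = 3*0 = 0)
L(k) = -2*(3 + k)² (L(k) = -2*(((4 + 0) - 1) + k)² = -2*((4 - 1) + k)² = -2*(3 + k)²)
3*L(F) = 3*(-2*(3 - 12)²) = 3*(-2*(-9)²) = 3*(-2*81) = 3*(-162) = -486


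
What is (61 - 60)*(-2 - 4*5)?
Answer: -22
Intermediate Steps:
(61 - 60)*(-2 - 4*5) = 1*(-2 - 20) = 1*(-22) = -22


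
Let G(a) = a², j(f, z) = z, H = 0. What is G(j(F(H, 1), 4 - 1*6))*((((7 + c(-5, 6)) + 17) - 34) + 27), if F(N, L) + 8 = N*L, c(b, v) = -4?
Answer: 52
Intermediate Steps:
F(N, L) = -8 + L*N (F(N, L) = -8 + N*L = -8 + L*N)
G(j(F(H, 1), 4 - 1*6))*((((7 + c(-5, 6)) + 17) - 34) + 27) = (4 - 1*6)²*((((7 - 4) + 17) - 34) + 27) = (4 - 6)²*(((3 + 17) - 34) + 27) = (-2)²*((20 - 34) + 27) = 4*(-14 + 27) = 4*13 = 52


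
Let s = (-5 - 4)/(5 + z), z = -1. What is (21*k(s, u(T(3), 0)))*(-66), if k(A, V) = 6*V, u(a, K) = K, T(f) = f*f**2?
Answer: 0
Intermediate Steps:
T(f) = f**3
s = -9/4 (s = (-5 - 4)/(5 - 1) = -9/4 ≈ -2.2500)
(21*k(s, u(T(3), 0)))*(-66) = (21*(6*0))*(-66) = (21*0)*(-66) = 0*(-66) = 0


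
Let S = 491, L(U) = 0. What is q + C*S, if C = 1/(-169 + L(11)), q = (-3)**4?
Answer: 13198/169 ≈ 78.095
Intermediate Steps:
q = 81
C = -1/169 (C = 1/(-169 + 0) = 1/(-169) = -1/169 ≈ -0.0059172)
q + C*S = 81 - 1/169*491 = 81 - 491/169 = 13198/169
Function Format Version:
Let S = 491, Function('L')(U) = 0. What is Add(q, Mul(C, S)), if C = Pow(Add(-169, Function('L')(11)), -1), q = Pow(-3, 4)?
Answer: Rational(13198, 169) ≈ 78.095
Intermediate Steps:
q = 81
C = Rational(-1, 169) (C = Pow(Add(-169, 0), -1) = Pow(-169, -1) = Rational(-1, 169) ≈ -0.0059172)
Add(q, Mul(C, S)) = Add(81, Mul(Rational(-1, 169), 491)) = Add(81, Rational(-491, 169)) = Rational(13198, 169)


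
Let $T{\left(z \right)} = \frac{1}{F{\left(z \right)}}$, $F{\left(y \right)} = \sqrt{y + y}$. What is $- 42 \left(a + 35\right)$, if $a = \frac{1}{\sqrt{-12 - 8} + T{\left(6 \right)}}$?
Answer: $-1470 - \frac{84 \sqrt{3}}{241} + \frac{1008 i \sqrt{5}}{241} \approx -1470.6 + 9.3525 i$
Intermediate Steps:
$F{\left(y \right)} = \sqrt{2} \sqrt{y}$ ($F{\left(y \right)} = \sqrt{2 y} = \sqrt{2} \sqrt{y}$)
$T{\left(z \right)} = \frac{\sqrt{2}}{2 \sqrt{z}}$ ($T{\left(z \right)} = \frac{1}{\sqrt{2} \sqrt{z}} = \frac{\sqrt{2}}{2 \sqrt{z}}$)
$a = \frac{1}{\frac{\sqrt{3}}{6} + 2 i \sqrt{5}}$ ($a = \frac{1}{\sqrt{-12 - 8} + \frac{\sqrt{2}}{2 \sqrt{6}}} = \frac{1}{\sqrt{-20} + \frac{\sqrt{2} \frac{\sqrt{6}}{6}}{2}} = \frac{1}{2 i \sqrt{5} + \frac{\sqrt{3}}{6}} = \frac{1}{\frac{\sqrt{3}}{6} + 2 i \sqrt{5}} \approx 0.014374 - 0.22268 i$)
$- 42 \left(a + 35\right) = - 42 \left(\left(\frac{2 \sqrt{3}}{241} - \frac{24 i \sqrt{5}}{241}\right) + 35\right) = - 42 \left(35 + \frac{2 \sqrt{3}}{241} - \frac{24 i \sqrt{5}}{241}\right) = -1470 - \frac{84 \sqrt{3}}{241} + \frac{1008 i \sqrt{5}}{241}$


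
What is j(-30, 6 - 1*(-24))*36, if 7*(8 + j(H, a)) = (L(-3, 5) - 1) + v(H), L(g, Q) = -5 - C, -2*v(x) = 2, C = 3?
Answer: -2376/7 ≈ -339.43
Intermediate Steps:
v(x) = -1 (v(x) = -½*2 = -1)
L(g, Q) = -8 (L(g, Q) = -5 - 1*3 = -5 - 3 = -8)
j(H, a) = -66/7 (j(H, a) = -8 + ((-8 - 1) - 1)/7 = -8 + (-9 - 1)/7 = -8 + (⅐)*(-10) = -8 - 10/7 = -66/7)
j(-30, 6 - 1*(-24))*36 = -66/7*36 = -2376/7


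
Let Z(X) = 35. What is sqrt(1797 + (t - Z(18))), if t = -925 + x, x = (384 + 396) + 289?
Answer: sqrt(1906) ≈ 43.658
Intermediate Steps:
x = 1069 (x = 780 + 289 = 1069)
t = 144 (t = -925 + 1069 = 144)
sqrt(1797 + (t - Z(18))) = sqrt(1797 + (144 - 1*35)) = sqrt(1797 + (144 - 35)) = sqrt(1797 + 109) = sqrt(1906)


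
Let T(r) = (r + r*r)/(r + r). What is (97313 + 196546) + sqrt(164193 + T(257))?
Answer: 293859 + 3*sqrt(18258) ≈ 2.9426e+5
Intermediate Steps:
T(r) = (r + r**2)/(2*r) (T(r) = (r + r**2)/((2*r)) = (r + r**2)*(1/(2*r)) = (r + r**2)/(2*r))
(97313 + 196546) + sqrt(164193 + T(257)) = (97313 + 196546) + sqrt(164193 + (1/2 + (1/2)*257)) = 293859 + sqrt(164193 + (1/2 + 257/2)) = 293859 + sqrt(164193 + 129) = 293859 + sqrt(164322) = 293859 + 3*sqrt(18258)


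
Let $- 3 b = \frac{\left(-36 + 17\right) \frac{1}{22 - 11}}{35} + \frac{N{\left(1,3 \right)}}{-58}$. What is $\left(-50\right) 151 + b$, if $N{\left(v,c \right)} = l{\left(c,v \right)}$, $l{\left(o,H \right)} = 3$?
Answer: $- \frac{505772243}{66990} \approx -7550.0$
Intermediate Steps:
$N{\left(v,c \right)} = 3$
$b = \frac{2257}{66990}$ ($b = - \frac{\frac{\left(-36 + 17\right) \frac{1}{22 - 11}}{35} + \frac{3}{-58}}{3} = - \frac{- \frac{19}{11} \cdot \frac{1}{35} + 3 \left(- \frac{1}{58}\right)}{3} = - \frac{\left(-19\right) \frac{1}{11} \cdot \frac{1}{35} - \frac{3}{58}}{3} = - \frac{\left(- \frac{19}{11}\right) \frac{1}{35} - \frac{3}{58}}{3} = - \frac{- \frac{19}{385} - \frac{3}{58}}{3} = \left(- \frac{1}{3}\right) \left(- \frac{2257}{22330}\right) = \frac{2257}{66990} \approx 0.033692$)
$\left(-50\right) 151 + b = \left(-50\right) 151 + \frac{2257}{66990} = -7550 + \frac{2257}{66990} = - \frac{505772243}{66990}$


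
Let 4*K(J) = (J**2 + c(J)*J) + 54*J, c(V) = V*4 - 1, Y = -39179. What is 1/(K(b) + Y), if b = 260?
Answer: 1/48766 ≈ 2.0506e-5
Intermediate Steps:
c(V) = -1 + 4*V (c(V) = 4*V - 1 = -1 + 4*V)
K(J) = J**2/4 + 27*J/2 + J*(-1 + 4*J)/4 (K(J) = ((J**2 + (-1 + 4*J)*J) + 54*J)/4 = ((J**2 + J*(-1 + 4*J)) + 54*J)/4 = (J**2 + 54*J + J*(-1 + 4*J))/4 = J**2/4 + 27*J/2 + J*(-1 + 4*J)/4)
1/(K(b) + Y) = 1/((1/4)*260*(53 + 5*260) - 39179) = 1/((1/4)*260*(53 + 1300) - 39179) = 1/((1/4)*260*1353 - 39179) = 1/(87945 - 39179) = 1/48766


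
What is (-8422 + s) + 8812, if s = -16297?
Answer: -15907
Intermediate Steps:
(-8422 + s) + 8812 = (-8422 - 16297) + 8812 = -24719 + 8812 = -15907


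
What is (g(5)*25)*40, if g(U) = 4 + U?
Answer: 9000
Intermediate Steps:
(g(5)*25)*40 = ((4 + 5)*25)*40 = (9*25)*40 = 225*40 = 9000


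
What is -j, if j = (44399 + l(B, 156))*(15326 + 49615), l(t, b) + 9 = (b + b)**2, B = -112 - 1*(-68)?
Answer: -9204347694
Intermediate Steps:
B = -44 (B = -112 + 68 = -44)
l(t, b) = -9 + 4*b**2 (l(t, b) = -9 + (b + b)**2 = -9 + (2*b)**2 = -9 + 4*b**2)
j = 9204347694 (j = (44399 + (-9 + 4*156**2))*(15326 + 49615) = (44399 + (-9 + 4*24336))*64941 = (44399 + (-9 + 97344))*64941 = (44399 + 97335)*64941 = 141734*64941 = 9204347694)
-j = -1*9204347694 = -9204347694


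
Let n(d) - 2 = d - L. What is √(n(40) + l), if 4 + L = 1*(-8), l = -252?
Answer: 3*I*√22 ≈ 14.071*I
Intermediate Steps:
L = -12 (L = -4 + 1*(-8) = -4 - 8 = -12)
n(d) = 14 + d (n(d) = 2 + (d - 1*(-12)) = 2 + (d + 12) = 2 + (12 + d) = 14 + d)
√(n(40) + l) = √((14 + 40) - 252) = √(54 - 252) = √(-198) = 3*I*√22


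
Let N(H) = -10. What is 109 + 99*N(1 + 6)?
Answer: -881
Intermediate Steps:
109 + 99*N(1 + 6) = 109 + 99*(-10) = 109 - 990 = -881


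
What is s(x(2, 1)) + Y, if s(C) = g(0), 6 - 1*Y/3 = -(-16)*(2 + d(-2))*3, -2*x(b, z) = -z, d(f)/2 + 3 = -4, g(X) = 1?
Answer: 1747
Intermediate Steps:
d(f) = -14 (d(f) = -6 + 2*(-4) = -6 - 8 = -14)
x(b, z) = z/2 (x(b, z) = -(-1)*z/2 = z/2)
Y = 1746 (Y = 18 - 3*(-(-16)*(2 - 14))*3 = 18 - 3*(-(-16)*(-12))*3 = 18 - 3*(-4*48)*3 = 18 - (-576)*3 = 18 - 3*(-576) = 18 + 1728 = 1746)
s(C) = 1
s(x(2, 1)) + Y = 1 + 1746 = 1747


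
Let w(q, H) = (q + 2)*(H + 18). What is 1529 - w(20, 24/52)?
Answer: 14597/13 ≈ 1122.8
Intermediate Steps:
w(q, H) = (2 + q)*(18 + H)
1529 - w(20, 24/52) = 1529 - (36 + 2*(24/52) + 18*20 + (24/52)*20) = 1529 - (36 + 2*(24*(1/52)) + 360 + (24*(1/52))*20) = 1529 - (36 + 2*(6/13) + 360 + (6/13)*20) = 1529 - (36 + 12/13 + 360 + 120/13) = 1529 - 1*5280/13 = 1529 - 5280/13 = 14597/13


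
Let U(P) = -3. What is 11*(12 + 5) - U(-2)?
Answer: 190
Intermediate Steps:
11*(12 + 5) - U(-2) = 11*(12 + 5) - (-3) = 11*17 - 1*(-3) = 187 + 3 = 190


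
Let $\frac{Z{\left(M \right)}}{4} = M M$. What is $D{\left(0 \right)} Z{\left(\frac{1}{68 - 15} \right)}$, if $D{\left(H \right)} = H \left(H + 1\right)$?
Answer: $0$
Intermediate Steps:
$Z{\left(M \right)} = 4 M^{2}$ ($Z{\left(M \right)} = 4 M M = 4 M^{2}$)
$D{\left(H \right)} = H \left(1 + H\right)$
$D{\left(0 \right)} Z{\left(\frac{1}{68 - 15} \right)} = 0 \left(1 + 0\right) 4 \left(\frac{1}{68 - 15}\right)^{2} = 0 \cdot 1 \cdot 4 \left(\frac{1}{53}\right)^{2} = 0 \cdot \frac{4}{2809} = 0$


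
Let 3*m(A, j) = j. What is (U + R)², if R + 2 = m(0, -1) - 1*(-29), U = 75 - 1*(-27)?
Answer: 148996/9 ≈ 16555.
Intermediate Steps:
m(A, j) = j/3
U = 102 (U = 75 + 27 = 102)
R = 80/3 (R = -2 + ((⅓)*(-1) - 1*(-29)) = -2 + (-⅓ + 29) = -2 + 86/3 = 80/3 ≈ 26.667)
(U + R)² = (102 + 80/3)² = (386/3)² = 148996/9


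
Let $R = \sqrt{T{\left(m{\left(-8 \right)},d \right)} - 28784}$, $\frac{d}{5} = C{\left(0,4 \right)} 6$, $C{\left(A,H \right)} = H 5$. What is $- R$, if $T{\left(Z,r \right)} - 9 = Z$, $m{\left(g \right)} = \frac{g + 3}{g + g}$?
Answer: $- \frac{3 i \sqrt{51155}}{4} \approx - 169.63 i$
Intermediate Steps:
$C{\left(A,H \right)} = 5 H$
$d = 600$ ($d = 5 \cdot 5 \cdot 4 \cdot 6 = 5 \cdot 20 \cdot 6 = 5 \cdot 120 = 600$)
$m{\left(g \right)} = \frac{3 + g}{2 g}$
$T{\left(Z,r \right)} = 9 + Z$
$R = \frac{3 i \sqrt{51155}}{4}$ ($R = \sqrt{\left(9 + \frac{3 - 8}{2 \left(-8\right)}\right) - 28784} = \sqrt{\left(9 + \frac{1}{2} \left(- \frac{1}{8}\right) \left(-5\right)\right) - 28784} = \sqrt{\left(9 + \frac{5}{16}\right) - 28784} = \sqrt{\frac{149}{16} - 28784} = \sqrt{- \frac{460395}{16}} = \frac{3 i \sqrt{51155}}{4} \approx 169.63 i$)
$- R = - \frac{3 i \sqrt{51155}}{4}$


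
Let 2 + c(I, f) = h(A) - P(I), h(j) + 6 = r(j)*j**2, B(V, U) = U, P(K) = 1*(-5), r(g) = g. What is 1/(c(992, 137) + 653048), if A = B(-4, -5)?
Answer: 1/652920 ≈ 1.5316e-6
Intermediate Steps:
P(K) = -5
A = -5
h(j) = -6 + j**3 (h(j) = -6 + j*j**2 = -6 + j**3)
c(I, f) = -128 (c(I, f) = -2 + ((-6 + (-5)**3) - 1*(-5)) = -2 + ((-6 - 125) + 5) = -2 + (-131 + 5) = -2 - 126 = -128)
1/(c(992, 137) + 653048) = 1/(-128 + 653048) = 1/652920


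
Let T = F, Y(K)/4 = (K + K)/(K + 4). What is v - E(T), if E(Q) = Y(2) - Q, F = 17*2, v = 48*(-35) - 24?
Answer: -5018/3 ≈ -1672.7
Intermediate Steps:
Y(K) = 8*K/(4 + K) (Y(K) = 4*((K + K)/(K + 4)) = 4*((2*K)/(4 + K)) = 4*(2*K/(4 + K)) = 8*K/(4 + K))
v = -1704 (v = -1680 - 24 = -1704)
F = 34
T = 34
E(Q) = 8/3 - Q (E(Q) = 8*2/(4 + 2) - Q = 8*2/6 - Q = 8*2*(⅙) - Q = 8/3 - Q)
v - E(T) = -1704 - (8/3 - 1*34) = -1704 - (8/3 - 34) = -1704 - 1*(-94/3) = -1704 + 94/3 = -5018/3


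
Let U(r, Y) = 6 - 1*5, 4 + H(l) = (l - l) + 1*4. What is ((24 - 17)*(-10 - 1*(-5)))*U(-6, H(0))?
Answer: -35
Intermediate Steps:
H(l) = 0 (H(l) = -4 + ((l - l) + 1*4) = -4 + (0 + 4) = -4 + 4 = 0)
U(r, Y) = 1 (U(r, Y) = 6 - 5 = 1)
((24 - 17)*(-10 - 1*(-5)))*U(-6, H(0)) = ((24 - 17)*(-10 - 1*(-5)))*1 = (7*(-10 + 5))*1 = (7*(-5))*1 = -35*1 = -35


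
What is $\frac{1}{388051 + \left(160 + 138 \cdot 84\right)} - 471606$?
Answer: $- \frac{188549493617}{399803} \approx -4.7161 \cdot 10^{5}$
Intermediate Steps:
$\frac{1}{388051 + \left(160 + 138 \cdot 84\right)} - 471606 = \frac{1}{388051 + \left(160 + 11592\right)} - 471606 = \frac{1}{388051 + 11752} - 471606 = \frac{1}{399803} - 471606 = - \frac{188549493617}{399803}$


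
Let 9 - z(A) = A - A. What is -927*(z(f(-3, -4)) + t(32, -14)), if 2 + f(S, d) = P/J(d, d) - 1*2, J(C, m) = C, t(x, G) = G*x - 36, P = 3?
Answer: 440325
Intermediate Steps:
t(x, G) = -36 + G*x
f(S, d) = -4 + 3/d (f(S, d) = -2 + (3/d - 1*2) = -2 + (3/d - 2) = -2 + (-2 + 3/d) = -4 + 3/d)
z(A) = 9 (z(A) = 9 - (A - A) = 9 - 1*0 = 9 + 0 = 9)
-927*(z(f(-3, -4)) + t(32, -14)) = -927*(9 + (-36 - 14*32)) = -927*(9 + (-36 - 448)) = -927*(9 - 484) = -927*(-475) = 440325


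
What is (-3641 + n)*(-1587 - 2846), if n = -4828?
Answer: 37543077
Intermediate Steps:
(-3641 + n)*(-1587 - 2846) = (-3641 - 4828)*(-1587 - 2846) = -8469*(-4433) = 37543077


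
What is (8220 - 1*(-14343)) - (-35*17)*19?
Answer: 33868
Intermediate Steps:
(8220 - 1*(-14343)) - (-35*17)*19 = (8220 + 14343) - (-595)*19 = 22563 - 1*(-11305) = 22563 + 11305 = 33868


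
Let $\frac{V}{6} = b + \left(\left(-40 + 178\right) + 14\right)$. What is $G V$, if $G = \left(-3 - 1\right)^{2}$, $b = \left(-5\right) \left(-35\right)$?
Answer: $31392$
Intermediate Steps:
$b = 175$
$V = 1962$ ($V = 6 \left(175 + \left(\left(-40 + 178\right) + 14\right)\right) = 6 \left(175 + \left(138 + 14\right)\right) = 6 \left(175 + 152\right) = 6 \cdot 327 = 1962$)
$G = 16$ ($G = \left(-4\right)^{2} = 16$)
$G V = 16 \cdot 1962 = 31392$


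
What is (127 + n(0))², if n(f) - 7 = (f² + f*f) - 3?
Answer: 17161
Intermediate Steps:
n(f) = 4 + 2*f² (n(f) = 7 + ((f² + f*f) - 3) = 7 + ((f² + f²) - 3) = 7 + (2*f² - 3) = 7 + (-3 + 2*f²) = 4 + 2*f²)
(127 + n(0))² = (127 + (4 + 2*0²))² = (127 + (4 + 2*0))² = (127 + (4 + 0))² = (127 + 4)² = 131² = 17161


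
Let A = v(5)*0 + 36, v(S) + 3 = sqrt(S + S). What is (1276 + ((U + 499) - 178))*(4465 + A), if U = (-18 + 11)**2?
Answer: 7408646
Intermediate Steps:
U = 49 (U = (-7)**2 = 49)
v(S) = -3 + sqrt(2)*sqrt(S) (v(S) = -3 + sqrt(S + S) = -3 + sqrt(2*S) = -3 + sqrt(2)*sqrt(S))
A = 36 (A = (-3 + sqrt(2)*sqrt(5))*0 + 36 = (-3 + sqrt(10))*0 + 36 = 0 + 36 = 36)
(1276 + ((U + 499) - 178))*(4465 + A) = (1276 + ((49 + 499) - 178))*(4465 + 36) = (1276 + (548 - 178))*4501 = (1276 + 370)*4501 = 1646*4501 = 7408646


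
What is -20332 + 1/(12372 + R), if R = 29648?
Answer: -854350639/42020 ≈ -20332.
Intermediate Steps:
-20332 + 1/(12372 + R) = -20332 + 1/(12372 + 29648) = -20332 + 1/42020 = -854350639/42020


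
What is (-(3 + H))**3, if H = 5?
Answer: -512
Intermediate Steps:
(-(3 + H))**3 = (-(3 + 5))**3 = (-1*8)**3 = (-8)**3 = -512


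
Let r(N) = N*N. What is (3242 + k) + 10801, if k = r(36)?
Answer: 15339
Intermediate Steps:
r(N) = N²
k = 1296 (k = 36² = 1296)
(3242 + k) + 10801 = (3242 + 1296) + 10801 = 4538 + 10801 = 15339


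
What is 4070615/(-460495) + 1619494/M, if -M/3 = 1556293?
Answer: -3950195556023/429999087021 ≈ -9.1865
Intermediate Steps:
M = -4668879 (M = -3*1556293 = -4668879)
4070615/(-460495) + 1619494/M = 4070615/(-460495) + 1619494/(-4668879) = 4070615*(-1/460495) + 1619494*(-1/4668879) = -814123/92099 - 1619494/4668879 = -3950195556023/429999087021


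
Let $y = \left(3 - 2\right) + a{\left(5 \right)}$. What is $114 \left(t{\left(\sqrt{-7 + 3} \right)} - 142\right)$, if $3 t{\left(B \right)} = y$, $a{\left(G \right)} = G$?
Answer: $-15960$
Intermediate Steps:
$y = 6$ ($y = \left(3 - 2\right) + 5 = 1 + 5 = 6$)
$t{\left(B \right)} = 2$ ($t{\left(B \right)} = \frac{1}{3} \cdot 6 = 2$)
$114 \left(t{\left(\sqrt{-7 + 3} \right)} - 142\right) = 114 \left(2 - 142\right) = 114 \left(-140\right) = -15960$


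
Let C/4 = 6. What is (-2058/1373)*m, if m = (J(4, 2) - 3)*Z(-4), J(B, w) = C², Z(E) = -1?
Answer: 1179234/1373 ≈ 858.87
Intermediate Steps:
C = 24 (C = 4*6 = 24)
J(B, w) = 576 (J(B, w) = 24² = 576)
m = -573 (m = (576 - 3)*(-1) = 573*(-1) = -573)
(-2058/1373)*m = -2058/1373*(-573) = 1179234/1373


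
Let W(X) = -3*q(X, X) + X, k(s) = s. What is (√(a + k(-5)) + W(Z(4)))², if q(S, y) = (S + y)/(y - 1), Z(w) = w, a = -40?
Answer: (-4 + 3*I*√5)² ≈ -29.0 - 53.666*I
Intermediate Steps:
q(S, y) = (S + y)/(-1 + y)
W(X) = X - 6*X/(-1 + X) (W(X) = -3*(X + X)/(-1 + X) + X = -3*2*X/(-1 + X) + X = -6*X/(-1 + X) + X = X - 6*X/(-1 + X))
(√(a + k(-5)) + W(Z(4)))² = (√(-40 - 5) + 4*(-7 + 4)/(-1 + 4))² = (√(-45) + 4*(-3)/3)² = (3*I*√5 + 4*(⅓)*(-3))² = (3*I*√5 - 4)² = (-4 + 3*I*√5)²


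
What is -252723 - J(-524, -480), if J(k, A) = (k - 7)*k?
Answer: -530967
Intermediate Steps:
J(k, A) = k*(-7 + k) (J(k, A) = (-7 + k)*k = k*(-7 + k))
-252723 - J(-524, -480) = -252723 - (-524)*(-7 - 524) = -252723 - (-524)*(-531) = -252723 - 1*278244 = -252723 - 278244 = -530967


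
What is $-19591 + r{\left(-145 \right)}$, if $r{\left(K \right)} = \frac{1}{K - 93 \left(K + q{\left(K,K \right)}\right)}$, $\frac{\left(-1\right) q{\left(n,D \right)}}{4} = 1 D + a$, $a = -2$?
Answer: $- \frac{809970305}{41344} \approx -19591.0$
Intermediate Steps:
$q{\left(n,D \right)} = 8 - 4 D$ ($q{\left(n,D \right)} = - 4 \left(1 D - 2\right) = - 4 \left(D - 2\right) = - 4 \left(-2 + D\right) = 8 - 4 D$)
$r{\left(K \right)} = \frac{1}{-744 + 280 K}$ ($r{\left(K \right)} = \frac{1}{K - 93 \left(K - \left(-8 + 4 K\right)\right)} = \frac{1}{K - 93 \left(8 - 3 K\right)} = \frac{1}{K + \left(-744 + 279 K\right)} = \frac{1}{-744 + 280 K}$)
$-19591 + r{\left(-145 \right)} = -19591 + \frac{1}{8 \left(-93 + 35 \left(-145\right)\right)} = -19591 + \frac{1}{8 \left(-93 - 5075\right)} = -19591 + \frac{1}{8 \left(-5168\right)} = -19591 + \frac{1}{8} \left(- \frac{1}{5168}\right) = -19591 - \frac{1}{41344} = - \frac{809970305}{41344}$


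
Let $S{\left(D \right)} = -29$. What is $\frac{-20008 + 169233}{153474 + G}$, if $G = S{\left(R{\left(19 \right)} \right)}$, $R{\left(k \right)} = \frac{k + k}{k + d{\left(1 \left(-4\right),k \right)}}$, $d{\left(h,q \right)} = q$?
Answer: $\frac{29845}{30689} \approx 0.9725$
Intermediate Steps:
$R{\left(k \right)} = 1$ ($R{\left(k \right)} = \frac{k + k}{k + k} = \frac{2 k}{2 k} = 2 k \frac{1}{2 k} = 1$)
$G = -29$
$\frac{-20008 + 169233}{153474 + G} = \frac{-20008 + 169233}{153474 - 29} = \frac{149225}{153445} = 149225 \cdot \frac{1}{153445} = \frac{29845}{30689}$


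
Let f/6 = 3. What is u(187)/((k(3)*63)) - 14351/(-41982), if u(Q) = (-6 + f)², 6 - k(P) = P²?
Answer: -41149/97958 ≈ -0.42007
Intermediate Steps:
f = 18 (f = 6*3 = 18)
k(P) = 6 - P²
u(Q) = 144 (u(Q) = (-6 + 18)² = 12² = 144)
u(187)/((k(3)*63)) - 14351/(-41982) = 144/(((6 - 1*3²)*63)) - 14351/(-41982) = 144/(((6 - 1*9)*63)) - 14351*(-1/41982) = 144/(((6 - 9)*63)) + 14351/41982 = 144/((-3*63)) + 14351/41982 = 144/(-189) + 14351/41982 = 144*(-1/189) + 14351/41982 = -16/21 + 14351/41982 = -41149/97958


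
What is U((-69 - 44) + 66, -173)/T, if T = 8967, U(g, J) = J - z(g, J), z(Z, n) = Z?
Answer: -6/427 ≈ -0.014052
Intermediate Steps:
U(g, J) = J - g
U((-69 - 44) + 66, -173)/T = (-173 - ((-69 - 44) + 66))/8967 = (-173 - (-113 + 66))*(1/8967) = (-173 - 1*(-47))*(1/8967) = (-173 + 47)*(1/8967) = -126*1/8967 = -6/427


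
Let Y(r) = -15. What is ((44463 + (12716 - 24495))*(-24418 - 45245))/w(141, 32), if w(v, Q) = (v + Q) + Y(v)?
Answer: -1138432746/79 ≈ -1.4411e+7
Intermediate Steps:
w(v, Q) = -15 + Q + v (w(v, Q) = (v + Q) - 15 = (Q + v) - 15 = -15 + Q + v)
((44463 + (12716 - 24495))*(-24418 - 45245))/w(141, 32) = ((44463 + (12716 - 24495))*(-24418 - 45245))/(-15 + 32 + 141) = ((44463 - 11779)*(-69663))/158 = (32684*(-69663))*(1/158) = -2276865492*1/158 = -1138432746/79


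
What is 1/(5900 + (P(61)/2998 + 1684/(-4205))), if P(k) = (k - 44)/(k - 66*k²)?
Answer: 619046601950/3652127038416343 ≈ 0.00016950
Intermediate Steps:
P(k) = (-44 + k)/(k - 66*k²)
1/(5900 + (P(61)/2998 + 1684/(-4205))) = 1/(5900 + (((44 - 1*61)/(61*(-1 + 66*61)))/2998 + 1684/(-4205))) = 1/(5900 + (((44 - 61)/(61*(-1 + 4026)))*(1/2998) + 1684*(-1/4205))) = 1/(5900 + (((1/61)*(-17)/4025)*(1/2998) - 1684/4205)) = 1/(5900 + (((1/61)*(1/4025)*(-17))*(1/2998) - 1684/4205)) = 1/(5900 + (-17/245525*1/2998 - 1684/4205)) = 1/(5900 + (-17/736083950 - 1684/4205)) = 1/(5900 - 247913088657/619046601950) = 1/(3652127038416343/619046601950) = 619046601950/3652127038416343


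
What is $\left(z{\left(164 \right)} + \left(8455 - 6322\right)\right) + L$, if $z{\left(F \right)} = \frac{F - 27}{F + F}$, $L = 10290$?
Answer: $\frac{4074881}{328} \approx 12423.0$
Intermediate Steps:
$z{\left(F \right)} = \frac{-27 + F}{2 F}$
$\left(z{\left(164 \right)} + \left(8455 - 6322\right)\right) + L = \left(\frac{-27 + 164}{2 \cdot 164} + \left(8455 - 6322\right)\right) + 10290 = \left(\frac{1}{2} \cdot \frac{1}{164} \cdot 137 + 2133\right) + 10290 = \left(\frac{137}{328} + 2133\right) + 10290 = \frac{699761}{328} + 10290 = \frac{4074881}{328}$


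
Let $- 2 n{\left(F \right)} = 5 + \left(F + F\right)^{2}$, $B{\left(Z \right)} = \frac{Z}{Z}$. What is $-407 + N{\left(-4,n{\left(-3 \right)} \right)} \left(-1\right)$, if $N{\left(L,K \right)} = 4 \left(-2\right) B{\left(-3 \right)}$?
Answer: $-399$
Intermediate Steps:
$B{\left(Z \right)} = 1$
$n{\left(F \right)} = - \frac{5}{2} - 2 F^{2}$ ($n{\left(F \right)} = - \frac{5 + \left(F + F\right)^{2}}{2} = - \frac{5 + \left(2 F\right)^{2}}{2} = - \frac{5 + 4 F^{2}}{2} = - \frac{5}{2} - 2 F^{2}$)
$N{\left(L,K \right)} = -8$ ($N{\left(L,K \right)} = 4 \left(-2\right) 1 = \left(-8\right) 1 = -8$)
$-407 + N{\left(-4,n{\left(-3 \right)} \right)} \left(-1\right) = -407 - -8 = -407 + 8 = -399$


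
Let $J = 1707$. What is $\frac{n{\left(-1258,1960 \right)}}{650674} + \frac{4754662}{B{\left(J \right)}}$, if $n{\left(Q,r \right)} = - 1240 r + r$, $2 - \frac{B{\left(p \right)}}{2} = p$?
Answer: $- \frac{70500361877}{50427235} \approx -1398.1$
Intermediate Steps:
$B{\left(p \right)} = 4 - 2 p$
$n{\left(Q,r \right)} = - 1239 r$
$\frac{n{\left(-1258,1960 \right)}}{650674} + \frac{4754662}{B{\left(J \right)}} = \frac{\left(-1239\right) 1960}{650674} + \frac{4754662}{4 - 3414} = \left(-2428440\right) \frac{1}{650674} + \frac{4754662}{4 - 3414} = - \frac{1214220}{325337} + \frac{4754662}{-3410} = - \frac{1214220}{325337} + 4754662 \left(- \frac{1}{3410}\right) = - \frac{1214220}{325337} - \frac{216121}{155} = - \frac{70500361877}{50427235}$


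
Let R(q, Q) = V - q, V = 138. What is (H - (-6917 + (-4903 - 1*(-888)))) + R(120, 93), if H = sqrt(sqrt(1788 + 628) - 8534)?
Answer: 10950 + sqrt(-8534 + 4*sqrt(151)) ≈ 10950.0 + 92.113*I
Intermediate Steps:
R(q, Q) = 138 - q
H = sqrt(-8534 + 4*sqrt(151)) (H = sqrt(sqrt(2416) - 8534) = sqrt(4*sqrt(151) - 8534) = sqrt(-8534 + 4*sqrt(151)) ≈ 92.113*I)
(H - (-6917 + (-4903 - 1*(-888)))) + R(120, 93) = (sqrt(-8534 + 4*sqrt(151)) - (-6917 + (-4903 - 1*(-888)))) + (138 - 1*120) = (sqrt(-8534 + 4*sqrt(151)) - (-6917 + (-4903 + 888))) + (138 - 120) = (sqrt(-8534 + 4*sqrt(151)) - (-6917 - 4015)) + 18 = (sqrt(-8534 + 4*sqrt(151)) - 1*(-10932)) + 18 = (sqrt(-8534 + 4*sqrt(151)) + 10932) + 18 = (10932 + sqrt(-8534 + 4*sqrt(151))) + 18 = 10950 + sqrt(-8534 + 4*sqrt(151))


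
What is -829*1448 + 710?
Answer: -1199682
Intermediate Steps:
-829*1448 + 710 = -1200392 + 710 = -1199682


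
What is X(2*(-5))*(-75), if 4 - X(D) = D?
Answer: -1050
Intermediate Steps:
X(D) = 4 - D
X(2*(-5))*(-75) = (4 - 2*(-5))*(-75) = (4 - 1*(-10))*(-75) = (4 + 10)*(-75) = 14*(-75) = -1050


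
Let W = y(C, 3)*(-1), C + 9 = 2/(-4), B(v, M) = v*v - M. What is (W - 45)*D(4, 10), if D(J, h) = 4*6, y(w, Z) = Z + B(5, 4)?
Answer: -1656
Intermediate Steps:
B(v, M) = v**2 - M
C = -19/2 (C = -9 + 2/(-4) = -9 + 2*(-1/4) = -9 - 1/2 = -19/2 ≈ -9.5000)
y(w, Z) = 21 + Z (y(w, Z) = Z + (5**2 - 1*4) = Z + (25 - 4) = Z + 21 = 21 + Z)
D(J, h) = 24
W = -24 (W = (21 + 3)*(-1) = 24*(-1) = -24)
(W - 45)*D(4, 10) = (-24 - 45)*24 = -69*24 = -1656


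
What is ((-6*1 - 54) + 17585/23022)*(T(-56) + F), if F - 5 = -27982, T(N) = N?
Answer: 38229583255/23022 ≈ 1.6606e+6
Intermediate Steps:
F = -27977 (F = 5 - 27982 = -27977)
((-6*1 - 54) + 17585/23022)*(T(-56) + F) = ((-6*1 - 54) + 17585/23022)*(-56 - 27977) = ((-6 - 54) + 17585*(1/23022))*(-28033) = (-60 + 17585/23022)*(-28033) = -1363735/23022*(-28033) = 38229583255/23022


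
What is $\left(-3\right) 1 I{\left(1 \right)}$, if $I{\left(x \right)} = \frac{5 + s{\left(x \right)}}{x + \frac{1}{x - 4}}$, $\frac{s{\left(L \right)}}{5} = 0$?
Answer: $- \frac{45}{2} \approx -22.5$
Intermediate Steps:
$s{\left(L \right)} = 0$ ($s{\left(L \right)} = 5 \cdot 0 = 0$)
$I{\left(x \right)} = \frac{5}{x + \frac{1}{-4 + x}}$ ($I{\left(x \right)} = \frac{5 + 0}{x + \frac{1}{x - 4}} = \frac{5}{x + \frac{1}{-4 + x}}$)
$\left(-3\right) 1 I{\left(1 \right)} = \left(-3\right) 1 \frac{5 \left(-4 + 1\right)}{1 + 1^{2} - 4} = - 3 \cdot 5 \frac{1}{1 + 1 - 4} \left(-3\right) = - 3 \cdot 5 \frac{1}{-2} \left(-3\right) = - 3 \cdot 5 \left(- \frac{1}{2}\right) \left(-3\right) = \left(-3\right) \frac{15}{2} = - \frac{45}{2}$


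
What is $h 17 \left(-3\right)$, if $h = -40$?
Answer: $2040$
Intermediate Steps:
$h 17 \left(-3\right) = \left(-40\right) 17 \left(-3\right) = \left(-680\right) \left(-3\right) = 2040$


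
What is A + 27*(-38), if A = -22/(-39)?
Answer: -39992/39 ≈ -1025.4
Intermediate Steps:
A = 22/39 (A = -22*(-1/39) = 22/39 ≈ 0.56410)
A + 27*(-38) = 22/39 + 27*(-38) = 22/39 - 1026 = -39992/39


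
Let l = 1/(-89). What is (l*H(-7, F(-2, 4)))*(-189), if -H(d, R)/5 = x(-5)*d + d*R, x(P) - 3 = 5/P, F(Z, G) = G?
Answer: 39690/89 ≈ 445.96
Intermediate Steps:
l = -1/89 ≈ -0.011236
x(P) = 3 + 5/P
H(d, R) = -10*d - 5*R*d (H(d, R) = -5*((3 + 5/(-5))*d + d*R) = -5*((3 + 5*(-⅕))*d + R*d) = -5*((3 - 1)*d + R*d) = -5*(2*d + R*d) = -10*d - 5*R*d)
(l*H(-7, F(-2, 4)))*(-189) = -(-5)*(-7)*(2 + 4)/89*(-189) = -(-5)*(-7)*6/89*(-189) = -1/89*210*(-189) = -210/89*(-189) = 39690/89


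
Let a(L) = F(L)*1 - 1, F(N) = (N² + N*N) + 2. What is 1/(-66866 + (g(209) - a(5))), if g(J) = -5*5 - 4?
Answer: -1/66946 ≈ -1.4937e-5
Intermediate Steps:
F(N) = 2 + 2*N² (F(N) = (N² + N²) + 2 = 2*N² + 2 = 2 + 2*N²)
g(J) = -29 (g(J) = -25 - 4 = -29)
a(L) = 1 + 2*L² (a(L) = (2 + 2*L²)*1 - 1 = (2 + 2*L²) - 1 = 1 + 2*L²)
1/(-66866 + (g(209) - a(5))) = 1/(-66866 + (-29 - (1 + 2*5²))) = 1/(-66866 + (-29 - (1 + 2*25))) = 1/(-66866 + (-29 - (1 + 50))) = 1/(-66866 + (-29 - 1*51)) = 1/(-66866 + (-29 - 51)) = 1/(-66866 - 80) = 1/(-66946) = -1/66946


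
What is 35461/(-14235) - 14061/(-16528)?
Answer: -385941073/235276080 ≈ -1.6404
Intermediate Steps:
35461/(-14235) - 14061/(-16528) = 35461*(-1/14235) - 14061*(-1/16528) = -35461/14235 + 14061/16528 = -385941073/235276080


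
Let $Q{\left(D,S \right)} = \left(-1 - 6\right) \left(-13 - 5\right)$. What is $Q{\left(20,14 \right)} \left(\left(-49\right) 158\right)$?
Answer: $-975492$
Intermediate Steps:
$Q{\left(D,S \right)} = 126$ ($Q{\left(D,S \right)} = \left(-7\right) \left(-18\right) = 126$)
$Q{\left(20,14 \right)} \left(\left(-49\right) 158\right) = 126 \left(\left(-49\right) 158\right) = 126 \left(-7742\right) = -975492$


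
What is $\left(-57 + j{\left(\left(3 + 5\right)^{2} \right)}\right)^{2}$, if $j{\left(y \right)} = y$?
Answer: $49$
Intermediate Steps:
$\left(-57 + j{\left(\left(3 + 5\right)^{2} \right)}\right)^{2} = \left(-57 + \left(3 + 5\right)^{2}\right)^{2} = \left(-57 + 8^{2}\right)^{2} = \left(-57 + 64\right)^{2} = 7^{2} = 49$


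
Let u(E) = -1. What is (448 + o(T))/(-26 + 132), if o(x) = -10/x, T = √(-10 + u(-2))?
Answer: 224/53 + 5*I*√11/583 ≈ 4.2264 + 0.028444*I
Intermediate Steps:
T = I*√11 (T = √(-10 - 1) = √(-11) = I*√11 ≈ 3.3166*I)
(448 + o(T))/(-26 + 132) = (448 - 10*(-I*√11/11))/(-26 + 132) = (448 - (-10)*I*√11/11)/106 = (448 + 10*I*√11/11)*(1/106) = 224/53 + 5*I*√11/583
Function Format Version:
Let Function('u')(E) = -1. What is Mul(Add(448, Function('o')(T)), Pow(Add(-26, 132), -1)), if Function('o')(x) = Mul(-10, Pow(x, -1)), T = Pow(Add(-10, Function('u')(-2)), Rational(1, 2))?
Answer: Add(Rational(224, 53), Mul(Rational(5, 583), I, Pow(11, Rational(1, 2)))) ≈ Add(4.2264, Mul(0.028444, I))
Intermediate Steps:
T = Mul(I, Pow(11, Rational(1, 2))) (T = Pow(Add(-10, -1), Rational(1, 2)) = Pow(-11, Rational(1, 2)) = Mul(I, Pow(11, Rational(1, 2))) ≈ Mul(3.3166, I))
Mul(Add(448, Function('o')(T)), Pow(Add(-26, 132), -1)) = Mul(Add(448, Mul(-10, Pow(Mul(I, Pow(11, Rational(1, 2))), -1))), Pow(Add(-26, 132), -1)) = Mul(Add(448, Mul(-10, Mul(Rational(-1, 11), I, Pow(11, Rational(1, 2))))), Pow(106, -1)) = Mul(Add(448, Mul(Rational(10, 11), I, Pow(11, Rational(1, 2)))), Rational(1, 106)) = Add(Rational(224, 53), Mul(Rational(5, 583), I, Pow(11, Rational(1, 2))))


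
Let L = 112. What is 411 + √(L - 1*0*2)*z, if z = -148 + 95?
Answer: 411 - 212*√7 ≈ -149.90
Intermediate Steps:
z = -53
411 + √(L - 1*0*2)*z = 411 + √(112 - 1*0*2)*(-53) = 411 + √(112 + 0*2)*(-53) = 411 + √(112 + 0)*(-53) = 411 + √112*(-53) = 411 + (4*√7)*(-53) = 411 - 212*√7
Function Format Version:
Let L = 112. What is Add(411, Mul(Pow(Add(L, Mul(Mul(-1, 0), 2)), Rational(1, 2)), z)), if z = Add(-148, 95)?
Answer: Add(411, Mul(-212, Pow(7, Rational(1, 2)))) ≈ -149.90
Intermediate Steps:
z = -53
Add(411, Mul(Pow(Add(L, Mul(Mul(-1, 0), 2)), Rational(1, 2)), z)) = Add(411, Mul(Pow(Add(112, Mul(Mul(-1, 0), 2)), Rational(1, 2)), -53)) = Add(411, Mul(Pow(Add(112, Mul(0, 2)), Rational(1, 2)), -53)) = Add(411, Mul(Pow(Add(112, 0), Rational(1, 2)), -53)) = Add(411, Mul(Pow(112, Rational(1, 2)), -53)) = Add(411, Mul(Mul(4, Pow(7, Rational(1, 2))), -53)) = Add(411, Mul(-212, Pow(7, Rational(1, 2))))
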